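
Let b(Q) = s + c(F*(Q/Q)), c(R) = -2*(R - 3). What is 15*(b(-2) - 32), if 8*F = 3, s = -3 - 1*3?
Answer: -1965/4 ≈ -491.25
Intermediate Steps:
s = -6 (s = -3 - 3 = -6)
F = 3/8 (F = (1/8)*3 = 3/8 ≈ 0.37500)
c(R) = 6 - 2*R (c(R) = -2*(-3 + R) = 6 - 2*R)
b(Q) = -3/4 (b(Q) = -6 + (6 - 3*Q/Q/4) = -6 + (6 - 3/4) = -6 + 21/4 = -3/4)
15*(b(-2) - 32) = 15*(-3/4 - 32) = 15*(-131/4) = -1965/4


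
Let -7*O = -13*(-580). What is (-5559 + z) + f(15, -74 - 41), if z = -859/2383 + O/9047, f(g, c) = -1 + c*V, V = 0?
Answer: -839148686351/150913007 ≈ -5560.5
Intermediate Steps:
O = -7540/7 (O = -(-13)*(-580)/7 = -⅐*7540 = -7540/7 ≈ -1077.1)
f(g, c) = -1 (f(g, c) = -1 + c*0 = -1 + 0 = -1)
z = -72367431/150913007 (z = -859/2383 - 7540/7/9047 = -859*1/2383 - 7540/7*1/9047 = -859/2383 - 7540/63329 = -72367431/150913007 ≈ -0.47953)
(-5559 + z) + f(15, -74 - 41) = (-5559 - 72367431/150913007) - 1 = -838997773344/150913007 - 1 = -839148686351/150913007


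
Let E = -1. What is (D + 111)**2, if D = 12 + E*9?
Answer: 12996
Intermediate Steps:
D = 3 (D = 12 - 1*9 = 12 - 9 = 3)
(D + 111)**2 = (3 + 111)**2 = 114**2 = 12996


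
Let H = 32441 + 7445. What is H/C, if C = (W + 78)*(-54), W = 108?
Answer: -19943/5022 ≈ -3.9711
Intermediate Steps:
C = -10044 (C = (108 + 78)*(-54) = 186*(-54) = -10044)
H = 39886
H/C = 39886/(-10044) = 39886*(-1/10044) = -19943/5022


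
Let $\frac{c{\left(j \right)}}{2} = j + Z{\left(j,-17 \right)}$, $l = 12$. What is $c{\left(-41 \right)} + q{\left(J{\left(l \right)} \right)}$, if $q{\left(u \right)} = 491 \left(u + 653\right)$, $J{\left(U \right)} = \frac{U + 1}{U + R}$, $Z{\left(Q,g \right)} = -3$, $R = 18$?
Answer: $\frac{9622433}{30} \approx 3.2075 \cdot 10^{5}$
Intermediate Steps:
$J{\left(U \right)} = \frac{1 + U}{18 + U}$ ($J{\left(U \right)} = \frac{U + 1}{U + 18} = \frac{1 + U}{18 + U}$)
$c{\left(j \right)} = -6 + 2 j$ ($c{\left(j \right)} = 2 \left(j - 3\right) = 2 \left(-3 + j\right) = -6 + 2 j$)
$q{\left(u \right)} = 320623 + 491 u$ ($q{\left(u \right)} = 491 \left(653 + u\right) = 320623 + 491 u$)
$c{\left(-41 \right)} + q{\left(J{\left(l \right)} \right)} = \left(-6 + 2 \left(-41\right)\right) + \left(320623 + 491 \frac{1 + 12}{18 + 12}\right) = \left(-6 - 82\right) + \left(320623 + 491 \cdot \frac{1}{30} \cdot 13\right) = -88 + \left(320623 + 491 \cdot \frac{1}{30} \cdot 13\right) = -88 + \left(320623 + 491 \cdot \frac{13}{30}\right) = -88 + \left(320623 + \frac{6383}{30}\right) = -88 + \frac{9625073}{30} = \frac{9622433}{30}$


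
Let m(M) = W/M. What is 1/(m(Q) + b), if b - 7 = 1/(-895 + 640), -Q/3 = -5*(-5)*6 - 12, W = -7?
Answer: 35190/246787 ≈ 0.14259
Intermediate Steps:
Q = -414 (Q = -3*(-5*(-5)*6 - 12) = -3*(25*6 - 12) = -3*(150 - 12) = -3*138 = -414)
b = 1784/255 (b = 7 + 1/(-895 + 640) = 7 + 1/(-255) = 7 - 1/255 = 1784/255 ≈ 6.9961)
m(M) = -7/M
1/(m(Q) + b) = 1/(-7/(-414) + 1784/255) = 1/(-7*(-1/414) + 1784/255) = 1/(7/414 + 1784/255) = 1/(246787/35190) = 35190/246787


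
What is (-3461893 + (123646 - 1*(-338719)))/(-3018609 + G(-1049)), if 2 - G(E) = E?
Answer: 1499764/1508779 ≈ 0.99403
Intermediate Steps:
G(E) = 2 - E
(-3461893 + (123646 - 1*(-338719)))/(-3018609 + G(-1049)) = (-3461893 + (123646 - 1*(-338719)))/(-3018609 + (2 - 1*(-1049))) = (-3461893 + (123646 + 338719))/(-3018609 + (2 + 1049)) = (-3461893 + 462365)/(-3018609 + 1051) = -2999528/(-3017558) = -2999528*(-1/3017558) = 1499764/1508779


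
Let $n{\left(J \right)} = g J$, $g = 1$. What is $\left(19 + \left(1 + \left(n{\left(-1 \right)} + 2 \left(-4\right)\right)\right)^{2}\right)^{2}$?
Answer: $6889$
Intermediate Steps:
$n{\left(J \right)} = J$ ($n{\left(J \right)} = 1 J = J$)
$\left(19 + \left(1 + \left(n{\left(-1 \right)} + 2 \left(-4\right)\right)\right)^{2}\right)^{2} = \left(19 + \left(1 + \left(-1 + 2 \left(-4\right)\right)\right)^{2}\right)^{2} = \left(19 + \left(1 - 9\right)^{2}\right)^{2} = \left(19 + \left(-8\right)^{2}\right)^{2} = \left(19 + 64\right)^{2} = 83^{2} = 6889$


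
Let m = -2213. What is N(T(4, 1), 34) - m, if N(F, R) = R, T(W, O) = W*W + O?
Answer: 2247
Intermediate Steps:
T(W, O) = O + W² (T(W, O) = W² + O = O + W²)
N(T(4, 1), 34) - m = 34 - 1*(-2213) = 34 + 2213 = 2247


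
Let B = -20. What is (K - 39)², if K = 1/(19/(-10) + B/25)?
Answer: 1129969/729 ≈ 1550.0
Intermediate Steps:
K = -10/27 (K = 1/(19/(-10) - 20/25) = 1/(19*(-⅒) - 20*1/25) = 1/(-19/10 - ⅘) = 1/(-27/10) = -10/27 ≈ -0.37037)
(K - 39)² = (-10/27 - 39)² = (-1063/27)² = 1129969/729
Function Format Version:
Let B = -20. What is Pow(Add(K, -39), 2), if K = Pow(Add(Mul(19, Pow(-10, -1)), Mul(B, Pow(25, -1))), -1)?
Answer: Rational(1129969, 729) ≈ 1550.0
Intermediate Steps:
K = Rational(-10, 27) (K = Pow(Add(Mul(19, Pow(-10, -1)), Mul(-20, Pow(25, -1))), -1) = Pow(Add(Mul(19, Rational(-1, 10)), Mul(-20, Rational(1, 25))), -1) = Pow(Add(Rational(-19, 10), Rational(-4, 5)), -1) = Pow(Rational(-27, 10), -1) = Rational(-10, 27) ≈ -0.37037)
Pow(Add(K, -39), 2) = Pow(Add(Rational(-10, 27), -39), 2) = Pow(Rational(-1063, 27), 2) = Rational(1129969, 729)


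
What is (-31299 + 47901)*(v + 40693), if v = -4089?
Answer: 607699608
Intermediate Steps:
(-31299 + 47901)*(v + 40693) = (-31299 + 47901)*(-4089 + 40693) = 16602*36604 = 607699608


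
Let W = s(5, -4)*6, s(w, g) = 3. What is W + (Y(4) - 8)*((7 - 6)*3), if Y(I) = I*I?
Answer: 42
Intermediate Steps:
Y(I) = I²
W = 18 (W = 3*6 = 18)
W + (Y(4) - 8)*((7 - 6)*3) = 18 + (4² - 8)*((7 - 6)*3) = 18 + (16 - 8)*(1*3) = 18 + 8*3 = 18 + 24 = 42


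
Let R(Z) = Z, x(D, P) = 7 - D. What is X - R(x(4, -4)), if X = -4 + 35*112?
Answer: 3913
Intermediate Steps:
X = 3916 (X = -4 + 3920 = 3916)
X - R(x(4, -4)) = 3916 - (7 - 1*4) = 3916 - (7 - 4) = 3916 - 1*3 = 3916 - 3 = 3913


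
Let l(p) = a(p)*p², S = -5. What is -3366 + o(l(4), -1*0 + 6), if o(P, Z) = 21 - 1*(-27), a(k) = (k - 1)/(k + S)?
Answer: -3318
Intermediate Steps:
a(k) = (-1 + k)/(-5 + k) (a(k) = (k - 1)/(k - 5) = (-1 + k)/(-5 + k))
l(p) = p²*(-1 + p)/(-5 + p) (l(p) = ((-1 + p)/(-5 + p))*p² = p²*(-1 + p)/(-5 + p))
o(P, Z) = 48 (o(P, Z) = 21 + 27 = 48)
-3366 + o(l(4), -1*0 + 6) = -3366 + 48 = -3318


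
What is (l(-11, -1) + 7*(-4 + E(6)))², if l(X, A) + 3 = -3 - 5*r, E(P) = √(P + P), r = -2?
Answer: 1164 - 672*√3 ≈ 0.061857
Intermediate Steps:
E(P) = √2*√P (E(P) = √(2*P) = √2*√P)
l(X, A) = 4 (l(X, A) = -3 + (-3 - 5*(-2)) = -3 + (-3 + 10) = -3 + 7 = 4)
(l(-11, -1) + 7*(-4 + E(6)))² = (4 + 7*(-4 + √2*√6))² = (4 + 7*(-4 + 2*√3))² = (4 + (-28 + 14*√3))² = (-24 + 14*√3)²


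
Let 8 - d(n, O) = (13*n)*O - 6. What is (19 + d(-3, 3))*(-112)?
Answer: -16800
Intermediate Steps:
d(n, O) = 14 - 13*O*n (d(n, O) = 8 - ((13*n)*O - 6) = 8 - (13*O*n - 6) = 8 - (-6 + 13*O*n) = 8 + (6 - 13*O*n) = 14 - 13*O*n)
(19 + d(-3, 3))*(-112) = (19 + (14 - 13*3*(-3)))*(-112) = (19 + (14 + 117))*(-112) = (19 + 131)*(-112) = 150*(-112) = -16800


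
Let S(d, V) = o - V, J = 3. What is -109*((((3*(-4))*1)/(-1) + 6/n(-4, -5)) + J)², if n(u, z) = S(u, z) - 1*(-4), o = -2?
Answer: -1342989/49 ≈ -27408.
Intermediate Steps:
S(d, V) = -2 - V
n(u, z) = 2 - z (n(u, z) = (-2 - z) - 1*(-4) = (-2 - z) + 4 = 2 - z)
-109*((((3*(-4))*1)/(-1) + 6/n(-4, -5)) + J)² = -109*((((3*(-4))*1)/(-1) + 6/(2 - 1*(-5))) + 3)² = -109*((-12*1*(-1) + 6/(2 + 5)) + 3)² = -109*((-12*(-1) + 6/7) + 3)² = -109*((12 + 6*(⅐)) + 3)² = -109*((12 + 6/7) + 3)² = -109*(90/7 + 3)² = -109*(111/7)² = -109*12321/49 = -1342989/49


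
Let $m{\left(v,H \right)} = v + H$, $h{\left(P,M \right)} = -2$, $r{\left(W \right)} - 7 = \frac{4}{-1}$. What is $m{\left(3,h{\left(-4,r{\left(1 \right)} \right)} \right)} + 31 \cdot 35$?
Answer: $1086$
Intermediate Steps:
$r{\left(W \right)} = 3$ ($r{\left(W \right)} = 7 + \frac{4}{-1} = 7 + 4 \left(-1\right) = 7 - 4 = 3$)
$m{\left(v,H \right)} = H + v$
$m{\left(3,h{\left(-4,r{\left(1 \right)} \right)} \right)} + 31 \cdot 35 = \left(-2 + 3\right) + 31 \cdot 35 = 1 + 1085 = 1086$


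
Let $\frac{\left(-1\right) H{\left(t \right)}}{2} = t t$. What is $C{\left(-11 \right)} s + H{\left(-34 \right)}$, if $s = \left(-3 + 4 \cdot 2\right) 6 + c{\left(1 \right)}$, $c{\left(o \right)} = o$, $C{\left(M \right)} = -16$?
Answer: $-2808$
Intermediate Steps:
$H{\left(t \right)} = - 2 t^{2}$ ($H{\left(t \right)} = - 2 t t = - 2 t^{2}$)
$s = 31$ ($s = \left(-3 + 4 \cdot 2\right) 6 + 1 = \left(-3 + 8\right) 6 + 1 = 5 \cdot 6 + 1 = 30 + 1 = 31$)
$C{\left(-11 \right)} s + H{\left(-34 \right)} = \left(-16\right) 31 - 2 \left(-34\right)^{2} = -496 - 2312 = -2808$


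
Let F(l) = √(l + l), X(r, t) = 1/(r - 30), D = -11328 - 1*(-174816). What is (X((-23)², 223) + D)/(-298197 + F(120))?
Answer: -1158431630241/2112943039711 - 46617436*√15/6338829119133 ≈ -0.54828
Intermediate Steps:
D = 163488 (D = -11328 + 174816 = 163488)
X(r, t) = 1/(-30 + r)
F(l) = √2*√l (F(l) = √(2*l) = √2*√l)
(X((-23)², 223) + D)/(-298197 + F(120)) = (1/(-30 + (-23)²) + 163488)/(-298197 + √2*√120) = (1/(-30 + 529) + 163488)/(-298197 + √2*(2*√30)) = (1/499 + 163488)/(-298197 + 4*√15) = 81580513/(499*(-298197 + 4*√15))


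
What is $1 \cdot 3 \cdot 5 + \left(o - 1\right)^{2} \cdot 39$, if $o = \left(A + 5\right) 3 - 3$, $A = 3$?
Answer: $15615$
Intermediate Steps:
$o = 21$ ($o = \left(3 + 5\right) 3 - 3 = 8 \cdot 3 - 3 = 24 - 3 = 21$)
$1 \cdot 3 \cdot 5 + \left(o - 1\right)^{2} \cdot 39 = 1 \cdot 3 \cdot 5 + \left(21 - 1\right)^{2} \cdot 39 = 3 \cdot 5 + 20^{2} \cdot 39 = 15 + 400 \cdot 39 = 15 + 15600 = 15615$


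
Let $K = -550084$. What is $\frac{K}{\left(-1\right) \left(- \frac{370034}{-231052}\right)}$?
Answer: $\frac{63549004184}{185017} \approx 3.4348 \cdot 10^{5}$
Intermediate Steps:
$\frac{K}{\left(-1\right) \left(- \frac{370034}{-231052}\right)} = - \frac{550084}{\left(-1\right) \left(- \frac{370034}{-231052}\right)} = - \frac{550084}{\left(-1\right) \left(\left(-370034\right) \left(- \frac{1}{231052}\right)\right)} = - \frac{550084}{\left(-1\right) \frac{185017}{115526}} = - \frac{550084}{- \frac{185017}{115526}} = \left(-550084\right) \left(- \frac{115526}{185017}\right) = \frac{63549004184}{185017}$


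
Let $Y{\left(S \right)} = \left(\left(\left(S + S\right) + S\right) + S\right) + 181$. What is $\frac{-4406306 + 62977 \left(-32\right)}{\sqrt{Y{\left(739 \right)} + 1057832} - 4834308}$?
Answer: $\frac{6208769444712}{4674106555579} + \frac{1284314 \sqrt{1060969}}{4674106555579} \approx 1.3286$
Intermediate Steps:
$Y{\left(S \right)} = 181 + 4 S$ ($Y{\left(S \right)} = \left(\left(2 S + S\right) + S\right) + 181 = \left(3 S + S\right) + 181 = 4 S + 181 = 181 + 4 S$)
$\frac{-4406306 + 62977 \left(-32\right)}{\sqrt{Y{\left(739 \right)} + 1057832} - 4834308} = \frac{-4406306 + 62977 \left(-32\right)}{\sqrt{\left(181 + 4 \cdot 739\right) + 1057832} - 4834308} = \frac{-4406306 - 2015264}{\sqrt{\left(181 + 2956\right) + 1057832} - 4834308} = - \frac{6421570}{\sqrt{3137 + 1057832} - 4834308} = - \frac{6421570}{\sqrt{1060969} - 4834308} = - \frac{6421570}{-4834308 + \sqrt{1060969}}$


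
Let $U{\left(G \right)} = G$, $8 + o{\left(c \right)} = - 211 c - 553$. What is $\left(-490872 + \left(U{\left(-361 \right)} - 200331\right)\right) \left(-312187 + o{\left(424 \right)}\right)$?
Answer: $278155339568$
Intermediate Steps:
$o{\left(c \right)} = -561 - 211 c$ ($o{\left(c \right)} = -8 - \left(553 + 211 c\right) = -561 - 211 c$)
$\left(-490872 + \left(U{\left(-361 \right)} - 200331\right)\right) \left(-312187 + o{\left(424 \right)}\right) = \left(-490872 - 200692\right) \left(-312187 - 90025\right) = - 691564 \left(-312187 - 90025\right) = \left(-691564\right) \left(-402212\right) = 278155339568$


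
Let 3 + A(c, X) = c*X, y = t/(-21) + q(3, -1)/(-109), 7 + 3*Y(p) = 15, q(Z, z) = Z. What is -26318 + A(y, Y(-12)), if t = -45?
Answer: -20078619/763 ≈ -26315.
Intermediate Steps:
Y(p) = 8/3 (Y(p) = -7/3 + (⅓)*15 = -7/3 + 5 = 8/3)
y = 1614/763 (y = -45/(-21) + 3/(-109) = -45*(-1/21) + 3*(-1/109) = 15/7 - 3/109 = 1614/763 ≈ 2.1153)
A(c, X) = -3 + X*c (A(c, X) = -3 + c*X = -3 + X*c)
-26318 + A(y, Y(-12)) = -26318 + (-3 + (8/3)*(1614/763)) = -26318 + (-3 + 4304/763) = -26318 + 2015/763 = -20078619/763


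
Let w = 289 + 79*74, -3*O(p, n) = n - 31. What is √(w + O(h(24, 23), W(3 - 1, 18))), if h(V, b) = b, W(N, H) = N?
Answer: √55302/3 ≈ 78.388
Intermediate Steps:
O(p, n) = 31/3 - n/3 (O(p, n) = -(n - 31)/3 = -(-31 + n)/3 = 31/3 - n/3)
w = 6135 (w = 289 + 5846 = 6135)
√(w + O(h(24, 23), W(3 - 1, 18))) = √(6135 + (31/3 - (3 - 1)/3)) = √(6135 + (31/3 - ⅓*2)) = √(6135 + (31/3 - ⅔)) = √(6135 + 29/3) = √(18434/3) = √55302/3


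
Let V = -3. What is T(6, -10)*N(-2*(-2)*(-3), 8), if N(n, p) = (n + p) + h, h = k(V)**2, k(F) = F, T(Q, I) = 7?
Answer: 35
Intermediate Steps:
h = 9 (h = (-3)**2 = 9)
N(n, p) = 9 + n + p (N(n, p) = (n + p) + 9 = 9 + n + p)
T(6, -10)*N(-2*(-2)*(-3), 8) = 7*(9 - 2*(-2)*(-3) + 8) = 7*(9 + 4*(-3) + 8) = 7*(9 - 12 + 8) = 7*5 = 35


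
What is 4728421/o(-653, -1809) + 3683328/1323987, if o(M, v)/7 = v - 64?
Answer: -295813134339/826609217 ≈ -357.86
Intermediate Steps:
o(M, v) = -448 + 7*v (o(M, v) = 7*(v - 64) = 7*(-64 + v) = -448 + 7*v)
4728421/o(-653, -1809) + 3683328/1323987 = 4728421/(-448 + 7*(-1809)) + 3683328/1323987 = 4728421/(-448 - 12663) + 3683328*(1/1323987) = 4728421/(-13111) + 1227776/441329 = 4728421*(-1/13111) + 1227776/441329 = -4728421/13111 + 1227776/441329 = -295813134339/826609217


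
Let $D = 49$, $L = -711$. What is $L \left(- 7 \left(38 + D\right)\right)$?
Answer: $432999$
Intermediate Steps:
$L \left(- 7 \left(38 + D\right)\right) = - 711 \left(- 7 \left(38 + 49\right)\right) = - 711 \left(\left(-7\right) 87\right) = \left(-711\right) \left(-609\right) = 432999$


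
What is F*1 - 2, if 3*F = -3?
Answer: -3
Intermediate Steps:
F = -1 (F = (⅓)*(-3) = -1)
F*1 - 2 = -1*1 - 2 = -1 - 2 = -3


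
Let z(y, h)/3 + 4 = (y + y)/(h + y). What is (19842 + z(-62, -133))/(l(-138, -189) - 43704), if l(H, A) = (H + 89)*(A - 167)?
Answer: -644537/853450 ≈ -0.75521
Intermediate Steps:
z(y, h) = -12 + 6*y/(h + y) (z(y, h) = -12 + 3*((y + y)/(h + y)) = -12 + 3*((2*y)/(h + y)) = -12 + 3*(2*y/(h + y)) = -12 + 6*y/(h + y))
l(H, A) = (-167 + A)*(89 + H) (l(H, A) = (89 + H)*(-167 + A) = (-167 + A)*(89 + H))
(19842 + z(-62, -133))/(l(-138, -189) - 43704) = (19842 + 6*(-1*(-62) - 2*(-133))/(-133 - 62))/((-14863 - 167*(-138) + 89*(-189) - 189*(-138)) - 43704) = (19842 + 6*(62 + 266)/(-195))/((-14863 + 23046 - 16821 + 26082) - 43704) = (19842 + 6*(-1/195)*328)/(17444 - 43704) = (19842 - 656/65)/(-26260) = (1289074/65)*(-1/26260) = -644537/853450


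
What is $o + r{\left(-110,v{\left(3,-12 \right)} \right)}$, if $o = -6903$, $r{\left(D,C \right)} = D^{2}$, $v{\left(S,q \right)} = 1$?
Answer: $5197$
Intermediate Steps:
$o + r{\left(-110,v{\left(3,-12 \right)} \right)} = -6903 + \left(-110\right)^{2} = -6903 + 12100 = 5197$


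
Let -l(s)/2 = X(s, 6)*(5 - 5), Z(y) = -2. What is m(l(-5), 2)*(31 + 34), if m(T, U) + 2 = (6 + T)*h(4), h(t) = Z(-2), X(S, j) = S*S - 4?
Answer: -910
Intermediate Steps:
X(S, j) = -4 + S² (X(S, j) = S² - 4 = -4 + S²)
h(t) = -2
l(s) = 0 (l(s) = -2*(-4 + s²)*(5 - 5) = -2*(-4 + s²)*0 = -2*0 = 0)
m(T, U) = -14 - 2*T (m(T, U) = -2 + (6 + T)*(-2) = -2 + (-12 - 2*T) = -14 - 2*T)
m(l(-5), 2)*(31 + 34) = (-14 - 2*0)*(31 + 34) = (-14 + 0)*65 = -14*65 = -910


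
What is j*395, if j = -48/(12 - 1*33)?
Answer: 6320/7 ≈ 902.86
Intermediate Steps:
j = 16/7 (j = -48/(12 - 33) = -48/(-21) = -48*(-1/21) = 16/7 ≈ 2.2857)
j*395 = (16/7)*395 = 6320/7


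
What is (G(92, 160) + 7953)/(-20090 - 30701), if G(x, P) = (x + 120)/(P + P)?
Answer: -636293/4063280 ≈ -0.15660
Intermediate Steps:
G(x, P) = (120 + x)/(2*P) (G(x, P) = (120 + x)/((2*P)) = (120 + x)*(1/(2*P)) = (120 + x)/(2*P))
(G(92, 160) + 7953)/(-20090 - 30701) = ((½)*(120 + 92)/160 + 7953)/(-20090 - 30701) = ((½)*(1/160)*212 + 7953)/(-50791) = (53/80 + 7953)*(-1/50791) = (636293/80)*(-1/50791) = -636293/4063280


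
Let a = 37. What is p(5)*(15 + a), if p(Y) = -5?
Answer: -260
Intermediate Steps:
p(5)*(15 + a) = -5*(15 + 37) = -5*52 = -260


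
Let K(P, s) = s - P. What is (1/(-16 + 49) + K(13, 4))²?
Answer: 87616/1089 ≈ 80.455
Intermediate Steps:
(1/(-16 + 49) + K(13, 4))² = (1/(-16 + 49) + (4 - 1*13))² = (1/33 + (4 - 13))² = (1/33 - 9)² = (-296/33)² = 87616/1089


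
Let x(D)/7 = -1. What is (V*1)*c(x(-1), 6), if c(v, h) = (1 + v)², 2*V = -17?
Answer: -306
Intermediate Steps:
V = -17/2 (V = (½)*(-17) = -17/2 ≈ -8.5000)
x(D) = -7 (x(D) = 7*(-1) = -7)
(V*1)*c(x(-1), 6) = (-17/2*1)*(1 - 7)² = -17/2*(-6)² = -17/2*36 = -306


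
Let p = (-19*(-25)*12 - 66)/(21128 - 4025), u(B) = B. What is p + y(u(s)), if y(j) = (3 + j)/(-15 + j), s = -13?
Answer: 54797/79814 ≈ 0.68656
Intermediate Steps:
p = 1878/5701 (p = (475*12 - 66)/17103 = (5700 - 66)*(1/17103) = 5634*(1/17103) = 1878/5701 ≈ 0.32942)
y(j) = (3 + j)/(-15 + j)
p + y(u(s)) = 1878/5701 + (3 - 13)/(-15 - 13) = 1878/5701 - 10/(-28) = 1878/5701 - 1/28*(-10) = 1878/5701 + 5/14 = 54797/79814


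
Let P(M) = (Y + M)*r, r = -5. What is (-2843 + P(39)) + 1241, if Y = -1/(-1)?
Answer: -1802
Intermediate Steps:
Y = 1 (Y = -1*(-1) = 1)
P(M) = -5 - 5*M (P(M) = (1 + M)*(-5) = -5 - 5*M)
(-2843 + P(39)) + 1241 = (-2843 + (-5 - 5*39)) + 1241 = (-2843 + (-5 - 195)) + 1241 = (-2843 - 200) + 1241 = -3043 + 1241 = -1802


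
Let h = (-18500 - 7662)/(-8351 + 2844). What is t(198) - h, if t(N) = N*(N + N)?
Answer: 431766694/5507 ≈ 78403.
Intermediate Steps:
h = 26162/5507 (h = -26162/(-5507) = -26162*(-1/5507) = 26162/5507 ≈ 4.7507)
t(N) = 2*N**2 (t(N) = N*(2*N) = 2*N**2)
t(198) - h = 2*198**2 - 1*26162/5507 = 2*39204 - 26162/5507 = 78408 - 26162/5507 = 431766694/5507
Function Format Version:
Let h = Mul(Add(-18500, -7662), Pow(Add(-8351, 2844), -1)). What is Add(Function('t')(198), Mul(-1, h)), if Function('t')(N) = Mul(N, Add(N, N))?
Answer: Rational(431766694, 5507) ≈ 78403.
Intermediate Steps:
h = Rational(26162, 5507) (h = Mul(-26162, Pow(-5507, -1)) = Mul(-26162, Rational(-1, 5507)) = Rational(26162, 5507) ≈ 4.7507)
Function('t')(N) = Mul(2, Pow(N, 2)) (Function('t')(N) = Mul(N, Mul(2, N)) = Mul(2, Pow(N, 2)))
Add(Function('t')(198), Mul(-1, h)) = Add(Mul(2, Pow(198, 2)), Mul(-1, Rational(26162, 5507))) = Add(Mul(2, 39204), Rational(-26162, 5507)) = Add(78408, Rational(-26162, 5507)) = Rational(431766694, 5507)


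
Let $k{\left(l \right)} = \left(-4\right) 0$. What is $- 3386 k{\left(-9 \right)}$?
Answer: $0$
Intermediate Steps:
$k{\left(l \right)} = 0$
$- 3386 k{\left(-9 \right)} = \left(-3386\right) 0 = 0$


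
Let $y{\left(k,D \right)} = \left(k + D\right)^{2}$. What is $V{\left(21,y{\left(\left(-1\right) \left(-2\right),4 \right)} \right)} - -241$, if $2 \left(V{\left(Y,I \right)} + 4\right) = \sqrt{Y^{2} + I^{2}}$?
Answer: $237 + \frac{3 \sqrt{193}}{2} \approx 257.84$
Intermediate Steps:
$y{\left(k,D \right)} = \left(D + k\right)^{2}$
$V{\left(Y,I \right)} = -4 + \frac{\sqrt{I^{2} + Y^{2}}}{2}$ ($V{\left(Y,I \right)} = -4 + \frac{\sqrt{Y^{2} + I^{2}}}{2} = -4 + \frac{\sqrt{I^{2} + Y^{2}}}{2}$)
$V{\left(21,y{\left(\left(-1\right) \left(-2\right),4 \right)} \right)} - -241 = \left(-4 + \frac{\sqrt{\left(\left(4 - -2\right)^{2}\right)^{2} + 21^{2}}}{2}\right) - -241 = \left(-4 + \frac{\sqrt{\left(\left(4 + 2\right)^{2}\right)^{2} + 441}}{2}\right) + 241 = \left(-4 + \frac{\sqrt{\left(6^{2}\right)^{2} + 441}}{2}\right) + 241 = \left(-4 + \frac{\sqrt{36^{2} + 441}}{2}\right) + 241 = \left(-4 + \frac{\sqrt{1296 + 441}}{2}\right) + 241 = \left(-4 + \frac{\sqrt{1737}}{2}\right) + 241 = \left(-4 + \frac{3 \sqrt{193}}{2}\right) + 241 = 237 + \frac{3 \sqrt{193}}{2}$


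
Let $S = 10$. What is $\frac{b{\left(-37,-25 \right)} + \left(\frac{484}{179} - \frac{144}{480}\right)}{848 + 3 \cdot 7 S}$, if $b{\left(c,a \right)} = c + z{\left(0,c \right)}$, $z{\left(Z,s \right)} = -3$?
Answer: $- \frac{67297}{1893820} \approx -0.035535$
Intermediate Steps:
$b{\left(c,a \right)} = -3 + c$ ($b{\left(c,a \right)} = c - 3 = -3 + c$)
$\frac{b{\left(-37,-25 \right)} + \left(\frac{484}{179} - \frac{144}{480}\right)}{848 + 3 \cdot 7 S} = \frac{\left(-3 - 37\right) + \left(\frac{484}{179} - \frac{144}{480}\right)}{848 + 3 \cdot 7 \cdot 10} = \frac{-40 + \left(484 \cdot \frac{1}{179} - \frac{3}{10}\right)}{848 + 21 \cdot 10} = \frac{-40 + \left(\frac{484}{179} - \frac{3}{10}\right)}{848 + 210} = \frac{-40 + \frac{4303}{1790}}{1058} = \frac{1}{1058} \left(- \frac{67297}{1790}\right) = - \frac{67297}{1893820}$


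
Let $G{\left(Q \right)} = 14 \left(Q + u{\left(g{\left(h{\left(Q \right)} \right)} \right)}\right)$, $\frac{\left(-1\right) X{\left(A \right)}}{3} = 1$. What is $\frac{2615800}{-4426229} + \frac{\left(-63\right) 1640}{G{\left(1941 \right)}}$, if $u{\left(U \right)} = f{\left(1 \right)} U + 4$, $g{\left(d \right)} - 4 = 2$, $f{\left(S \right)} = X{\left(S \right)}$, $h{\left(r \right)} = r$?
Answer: $- \frac{919663820}{208032763} \approx -4.4208$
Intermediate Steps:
$X{\left(A \right)} = -3$ ($X{\left(A \right)} = \left(-3\right) 1 = -3$)
$f{\left(S \right)} = -3$
$g{\left(d \right)} = 6$ ($g{\left(d \right)} = 4 + 2 = 6$)
$u{\left(U \right)} = 4 - 3 U$ ($u{\left(U \right)} = - 3 U + 4 = 4 - 3 U$)
$G{\left(Q \right)} = -196 + 14 Q$ ($G{\left(Q \right)} = 14 \left(Q + \left(4 - 18\right)\right) = 14 \left(Q - 14\right) = 14 \left(-14 + Q\right) = -196 + 14 Q$)
$\frac{2615800}{-4426229} + \frac{\left(-63\right) 1640}{G{\left(1941 \right)}} = \frac{2615800}{-4426229} + \frac{\left(-63\right) 1640}{-196 + 14 \cdot 1941} = 2615800 \left(- \frac{1}{4426229}\right) - \frac{103320}{-196 + 27174} = - \frac{2615800}{4426229} - \frac{103320}{26978} = - \frac{2615800}{4426229} - \frac{180}{47} = - \frac{919663820}{208032763}$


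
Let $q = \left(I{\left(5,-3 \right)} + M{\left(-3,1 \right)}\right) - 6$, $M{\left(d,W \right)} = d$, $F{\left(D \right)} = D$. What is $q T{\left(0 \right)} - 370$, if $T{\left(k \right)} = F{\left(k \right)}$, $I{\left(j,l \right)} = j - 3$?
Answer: $-370$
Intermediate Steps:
$I{\left(j,l \right)} = -3 + j$
$q = -7$ ($q = \left(\left(-3 + 5\right) - 3\right) - 6 = \left(2 - 3\right) - 6 = -1 - 6 = -7$)
$T{\left(k \right)} = k$
$q T{\left(0 \right)} - 370 = \left(-7\right) 0 - 370 = 0 - 370 = -370$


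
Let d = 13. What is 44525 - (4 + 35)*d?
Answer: 44018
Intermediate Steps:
44525 - (4 + 35)*d = 44525 - (4 + 35)*13 = 44525 - 39*13 = 44525 - 1*507 = 44525 - 507 = 44018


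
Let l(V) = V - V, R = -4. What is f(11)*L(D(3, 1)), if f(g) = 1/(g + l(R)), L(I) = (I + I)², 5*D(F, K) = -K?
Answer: 4/275 ≈ 0.014545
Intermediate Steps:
D(F, K) = -K/5 (D(F, K) = (-K)/5 = -K/5)
l(V) = 0
L(I) = 4*I² (L(I) = (2*I)² = 4*I²)
f(g) = 1/g (f(g) = 1/(g + 0) = 1/g)
f(11)*L(D(3, 1)) = (4*(-⅕*1)²)/11 = (4*(-⅕)²)/11 = (4*(1/25))/11 = (1/11)*(4/25) = 4/275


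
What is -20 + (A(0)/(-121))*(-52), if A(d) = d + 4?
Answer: -2212/121 ≈ -18.281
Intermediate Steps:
A(d) = 4 + d
-20 + (A(0)/(-121))*(-52) = -20 + ((4 + 0)/(-121))*(-52) = -20 + (4*(-1/121))*(-52) = -20 - 4/121*(-52) = -20 + 208/121 = -2212/121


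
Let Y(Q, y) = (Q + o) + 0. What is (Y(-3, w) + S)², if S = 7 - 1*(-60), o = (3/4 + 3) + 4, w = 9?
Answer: 82369/16 ≈ 5148.1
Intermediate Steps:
o = 31/4 (o = (3*(¼) + 3) + 4 = (¾ + 3) + 4 = 15/4 + 4 = 31/4 ≈ 7.7500)
Y(Q, y) = 31/4 + Q (Y(Q, y) = (Q + 31/4) + 0 = (31/4 + Q) + 0 = 31/4 + Q)
S = 67 (S = 7 + 60 = 67)
(Y(-3, w) + S)² = ((31/4 - 3) + 67)² = (19/4 + 67)² = (287/4)² = 82369/16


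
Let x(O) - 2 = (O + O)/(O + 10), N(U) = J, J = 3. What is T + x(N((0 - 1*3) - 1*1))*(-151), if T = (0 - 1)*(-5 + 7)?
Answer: -4858/13 ≈ -373.69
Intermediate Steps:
N(U) = 3
T = -2 (T = -1*2 = -2)
x(O) = 2 + 2*O/(10 + O) (x(O) = 2 + (O + O)/(O + 10) = 2 + (2*O)/(10 + O) = 2 + 2*O/(10 + O))
T + x(N((0 - 1*3) - 1*1))*(-151) = -2 + (4*(5 + 3)/(10 + 3))*(-151) = -2 + (4*8/13)*(-151) = -2 + (4*(1/13)*8)*(-151) = -2 + (32/13)*(-151) = -2 - 4832/13 = -4858/13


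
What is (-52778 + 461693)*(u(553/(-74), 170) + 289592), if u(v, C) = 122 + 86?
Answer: 118503567000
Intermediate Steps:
u(v, C) = 208
(-52778 + 461693)*(u(553/(-74), 170) + 289592) = (-52778 + 461693)*(208 + 289592) = 408915*289800 = 118503567000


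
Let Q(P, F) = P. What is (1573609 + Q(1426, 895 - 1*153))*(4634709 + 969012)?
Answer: 8826056705235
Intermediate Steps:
(1573609 + Q(1426, 895 - 1*153))*(4634709 + 969012) = (1573609 + 1426)*(4634709 + 969012) = 1575035*5603721 = 8826056705235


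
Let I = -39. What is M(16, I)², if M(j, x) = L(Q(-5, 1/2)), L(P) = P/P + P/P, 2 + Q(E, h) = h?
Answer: 4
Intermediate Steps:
Q(E, h) = -2 + h
L(P) = 2 (L(P) = 1 + 1 = 2)
M(j, x) = 2
M(16, I)² = 2² = 4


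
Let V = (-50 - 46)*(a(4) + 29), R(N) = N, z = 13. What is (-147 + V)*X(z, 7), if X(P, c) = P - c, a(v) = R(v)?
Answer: -19890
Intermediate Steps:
a(v) = v
V = -3168 (V = (-50 - 46)*(4 + 29) = -96*33 = -3168)
(-147 + V)*X(z, 7) = (-147 - 3168)*(13 - 1*7) = -3315*(13 - 7) = -3315*6 = -19890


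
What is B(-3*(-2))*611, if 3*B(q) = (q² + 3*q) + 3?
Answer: 11609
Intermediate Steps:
B(q) = 1 + q + q²/3 (B(q) = ((q² + 3*q) + 3)/3 = (3 + q² + 3*q)/3 = 1 + q + q²/3)
B(-3*(-2))*611 = (1 - 3*(-2) + (-3*(-2))²/3)*611 = (1 + 6 + (⅓)*6²)*611 = (1 + 6 + (⅓)*36)*611 = (1 + 6 + 12)*611 = 19*611 = 11609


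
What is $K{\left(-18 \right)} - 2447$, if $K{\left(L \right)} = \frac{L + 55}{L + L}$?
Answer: $- \frac{88129}{36} \approx -2448.0$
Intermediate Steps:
$K{\left(L \right)} = \frac{55 + L}{2 L}$
$K{\left(-18 \right)} - 2447 = \frac{55 - 18}{2 \left(-18\right)} - 2447 = \frac{1}{2} \left(- \frac{1}{18}\right) 37 - 2447 = - \frac{37}{36} - 2447 = - \frac{88129}{36}$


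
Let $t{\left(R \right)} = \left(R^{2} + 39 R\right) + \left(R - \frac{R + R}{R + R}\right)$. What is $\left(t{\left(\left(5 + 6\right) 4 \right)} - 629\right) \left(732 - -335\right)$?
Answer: $3271422$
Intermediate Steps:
$t{\left(R \right)} = -1 + R^{2} + 40 R$ ($t{\left(R \right)} = \left(R^{2} + 39 R\right) + \left(R - \frac{2 R}{2 R}\right) = \left(R^{2} + 39 R\right) - \left(- R + 2 R \frac{1}{2 R}\right) = \left(R^{2} + 39 R\right) + \left(R - 1\right) = \left(R^{2} + 39 R\right) + \left(-1 + R\right) = -1 + R^{2} + 40 R$)
$\left(t{\left(\left(5 + 6\right) 4 \right)} - 629\right) \left(732 - -335\right) = \left(\left(-1 + \left(\left(5 + 6\right) 4\right)^{2} + 40 \left(5 + 6\right) 4\right) - 629\right) \left(732 - -335\right) = \left(\left(-1 + \left(11 \cdot 4\right)^{2} + 40 \cdot 11 \cdot 4\right) - 629\right) \left(732 + 335\right) = \left(\left(-1 + 44^{2} + 40 \cdot 44\right) - 629\right) 1067 = \left(\left(-1 + 1936 + 1760\right) - 629\right) 1067 = \left(3695 - 629\right) 1067 = 3066 \cdot 1067 = 3271422$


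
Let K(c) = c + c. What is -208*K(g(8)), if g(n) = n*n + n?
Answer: -29952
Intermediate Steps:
g(n) = n + n² (g(n) = n² + n = n + n²)
K(c) = 2*c
-208*K(g(8)) = -416*8*(1 + 8) = -416*8*9 = -416*72 = -208*144 = -29952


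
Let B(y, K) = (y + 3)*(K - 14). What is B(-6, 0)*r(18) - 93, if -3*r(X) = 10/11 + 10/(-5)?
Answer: -855/11 ≈ -77.727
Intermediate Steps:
B(y, K) = (-14 + K)*(3 + y) (B(y, K) = (3 + y)*(-14 + K) = (-14 + K)*(3 + y))
r(X) = 4/11 (r(X) = -(10/11 + 10/(-5))/3 = -(10*(1/11) + 10*(-⅕))/3 = -(10/11 - 2)/3 = -⅓*(-12/11) = 4/11)
B(-6, 0)*r(18) - 93 = (-42 - 14*(-6) + 3*0 + 0*(-6))*(4/11) - 93 = (-42 + 84 + 0 + 0)*(4/11) - 93 = 42*(4/11) - 93 = 168/11 - 93 = -855/11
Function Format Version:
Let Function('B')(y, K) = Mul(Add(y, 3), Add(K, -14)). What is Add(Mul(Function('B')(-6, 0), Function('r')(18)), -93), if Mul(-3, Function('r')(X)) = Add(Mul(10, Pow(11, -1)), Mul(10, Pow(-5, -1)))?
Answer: Rational(-855, 11) ≈ -77.727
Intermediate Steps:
Function('B')(y, K) = Mul(Add(-14, K), Add(3, y)) (Function('B')(y, K) = Mul(Add(3, y), Add(-14, K)) = Mul(Add(-14, K), Add(3, y)))
Function('r')(X) = Rational(4, 11) (Function('r')(X) = Mul(Rational(-1, 3), Add(Mul(10, Pow(11, -1)), Mul(10, Pow(-5, -1)))) = Mul(Rational(-1, 3), Add(Mul(10, Rational(1, 11)), Mul(10, Rational(-1, 5)))) = Mul(Rational(-1, 3), Add(Rational(10, 11), -2)) = Mul(Rational(-1, 3), Rational(-12, 11)) = Rational(4, 11))
Add(Mul(Function('B')(-6, 0), Function('r')(18)), -93) = Add(Mul(Add(-42, Mul(-14, -6), Mul(3, 0), Mul(0, -6)), Rational(4, 11)), -93) = Add(Mul(Add(-42, 84, 0, 0), Rational(4, 11)), -93) = Add(Mul(42, Rational(4, 11)), -93) = Add(Rational(168, 11), -93) = Rational(-855, 11)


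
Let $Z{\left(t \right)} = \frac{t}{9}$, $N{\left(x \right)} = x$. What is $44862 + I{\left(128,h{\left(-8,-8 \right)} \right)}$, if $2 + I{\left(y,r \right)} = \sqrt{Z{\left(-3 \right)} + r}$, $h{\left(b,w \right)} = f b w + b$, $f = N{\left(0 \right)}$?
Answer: $44860 + \frac{5 i \sqrt{3}}{3} \approx 44860.0 + 2.8868 i$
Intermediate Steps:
$f = 0$
$h{\left(b,w \right)} = b$ ($h{\left(b,w \right)} = 0 b w + b = 0 w + b = 0 + b = b$)
$Z{\left(t \right)} = \frac{t}{9}$ ($Z{\left(t \right)} = t \frac{1}{9} = \frac{t}{9}$)
$I{\left(y,r \right)} = -2 + \sqrt{- \frac{1}{3} + r}$ ($I{\left(y,r \right)} = -2 + \sqrt{\frac{1}{9} \left(-3\right) + r} = -2 + \sqrt{- \frac{1}{3} + r}$)
$44862 + I{\left(128,h{\left(-8,-8 \right)} \right)} = 44862 - \left(2 - \frac{\sqrt{-3 + 9 \left(-8\right)}}{3}\right) = 44862 - \left(2 - \frac{\sqrt{-3 - 72}}{3}\right) = 44862 - \left(2 - \frac{\sqrt{-75}}{3}\right) = 44862 - \left(2 - \frac{5 i \sqrt{3}}{3}\right) = 44860 + \frac{5 i \sqrt{3}}{3}$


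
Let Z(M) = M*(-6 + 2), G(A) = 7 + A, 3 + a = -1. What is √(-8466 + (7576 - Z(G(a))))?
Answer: I*√878 ≈ 29.631*I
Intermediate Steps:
a = -4 (a = -3 - 1 = -4)
Z(M) = -4*M (Z(M) = M*(-4) = -4*M)
√(-8466 + (7576 - Z(G(a)))) = √(-8466 + (7576 - (-4)*(7 - 4))) = √(-8466 + (7576 - (-4)*3)) = √(-8466 + (7576 - 1*(-12))) = √(-8466 + (7576 + 12)) = √(-8466 + 7588) = √(-878) = I*√878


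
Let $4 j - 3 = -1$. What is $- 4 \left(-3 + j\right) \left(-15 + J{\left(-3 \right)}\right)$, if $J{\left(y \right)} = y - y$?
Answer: $-150$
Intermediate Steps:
$j = \frac{1}{2}$ ($j = \frac{3}{4} + \frac{1}{4} \left(-1\right) = \frac{3}{4} - \frac{1}{4} = \frac{1}{2} \approx 0.5$)
$J{\left(y \right)} = 0$
$- 4 \left(-3 + j\right) \left(-15 + J{\left(-3 \right)}\right) = - 4 \left(-3 + \frac{1}{2}\right) \left(-15 + 0\right) = \left(-4\right) \left(- \frac{5}{2}\right) \left(-15\right) = 10 \left(-15\right) = -150$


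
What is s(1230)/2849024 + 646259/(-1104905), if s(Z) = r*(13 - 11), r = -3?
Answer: -920607015323/1573950431360 ≈ -0.58490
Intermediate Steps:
s(Z) = -6 (s(Z) = -3*(13 - 11) = -3*2 = -6)
s(1230)/2849024 + 646259/(-1104905) = -6/2849024 + 646259/(-1104905) = -6*1/2849024 + 646259*(-1/1104905) = -3/1424512 - 646259/1104905 = -920607015323/1573950431360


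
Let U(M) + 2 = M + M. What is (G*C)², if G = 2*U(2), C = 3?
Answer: 144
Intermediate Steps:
U(M) = -2 + 2*M (U(M) = -2 + (M + M) = -2 + 2*M)
G = 4 (G = 2*(-2 + 2*2) = 2*(-2 + 4) = 2*2 = 4)
(G*C)² = (4*3)² = 12² = 144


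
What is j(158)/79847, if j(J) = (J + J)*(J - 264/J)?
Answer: 49400/79847 ≈ 0.61868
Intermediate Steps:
j(J) = 2*J*(J - 264/J) (j(J) = (2*J)*(J - 264/J) = 2*J*(J - 264/J))
j(158)/79847 = (-528 + 2*158²)/79847 = (-528 + 2*24964)*(1/79847) = (-528 + 49928)*(1/79847) = 49400*(1/79847) = 49400/79847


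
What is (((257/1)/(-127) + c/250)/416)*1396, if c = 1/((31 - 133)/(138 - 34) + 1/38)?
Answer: -10594457937/1556893000 ≈ -6.8049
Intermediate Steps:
c = -988/943 (c = 1/(-102/104 + 1/38) = 1/(-102*1/104 + 1/38) = 1/(-51/52 + 1/38) = 1/(-943/988) = -988/943 ≈ -1.0477)
(((257/1)/(-127) + c/250)/416)*1396 = (((257/1)/(-127) - 988/943/250)/416)*1396 = (((257*1)*(-1/127) - 988/943*1/250)*(1/416))*1396 = ((257*(-1/127) - 494/117875)*(1/416))*1396 = ((-257/127 - 494/117875)*(1/416))*1396 = -30356613/14970125*1/416*1396 = -30356613/6227572000*1396 = -10594457937/1556893000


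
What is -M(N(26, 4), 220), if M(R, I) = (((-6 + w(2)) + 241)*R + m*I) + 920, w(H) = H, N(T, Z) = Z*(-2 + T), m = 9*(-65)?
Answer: 105028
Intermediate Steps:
m = -585
M(R, I) = 920 - 585*I + 237*R (M(R, I) = (((-6 + 2) + 241)*R - 585*I) + 920 = ((-4 + 241)*R - 585*I) + 920 = (237*R - 585*I) + 920 = (-585*I + 237*R) + 920 = 920 - 585*I + 237*R)
-M(N(26, 4), 220) = -(920 - 585*220 + 237*(4*(-2 + 26))) = -(920 - 128700 + 237*(4*24)) = -(920 - 128700 + 237*96) = -(920 - 128700 + 22752) = -1*(-105028) = 105028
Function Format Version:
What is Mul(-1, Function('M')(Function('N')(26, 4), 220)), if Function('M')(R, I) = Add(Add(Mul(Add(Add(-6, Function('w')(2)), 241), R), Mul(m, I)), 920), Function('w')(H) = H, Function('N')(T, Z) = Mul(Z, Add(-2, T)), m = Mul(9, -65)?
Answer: 105028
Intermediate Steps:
m = -585
Function('M')(R, I) = Add(920, Mul(-585, I), Mul(237, R)) (Function('M')(R, I) = Add(Add(Mul(Add(Add(-6, 2), 241), R), Mul(-585, I)), 920) = Add(Add(Mul(Add(-4, 241), R), Mul(-585, I)), 920) = Add(Add(Mul(237, R), Mul(-585, I)), 920) = Add(Add(Mul(-585, I), Mul(237, R)), 920) = Add(920, Mul(-585, I), Mul(237, R)))
Mul(-1, Function('M')(Function('N')(26, 4), 220)) = Mul(-1, Add(920, Mul(-585, 220), Mul(237, Mul(4, Add(-2, 26))))) = Mul(-1, Add(920, -128700, Mul(237, Mul(4, 24)))) = Mul(-1, Add(920, -128700, Mul(237, 96))) = Mul(-1, Add(920, -128700, 22752)) = Mul(-1, -105028) = 105028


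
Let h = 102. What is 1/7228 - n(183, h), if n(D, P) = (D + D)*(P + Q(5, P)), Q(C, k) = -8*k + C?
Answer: 1875622633/7228 ≈ 2.5949e+5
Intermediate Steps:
Q(C, k) = C - 8*k
n(D, P) = 2*D*(5 - 7*P) (n(D, P) = (D + D)*(P + (5 - 8*P)) = (2*D)*(5 - 7*P) = 2*D*(5 - 7*P))
1/7228 - n(183, h) = 1/7228 - 2*183*(5 - 7*102) = 1/7228 - 2*183*(5 - 714) = 1/7228 - 2*183*(-709) = 1/7228 - 1*(-259494) = 1/7228 + 259494 = 1875622633/7228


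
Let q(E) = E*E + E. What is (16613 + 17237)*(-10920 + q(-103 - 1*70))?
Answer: 637598600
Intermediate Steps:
q(E) = E + E² (q(E) = E² + E = E + E²)
(16613 + 17237)*(-10920 + q(-103 - 1*70)) = (16613 + 17237)*(-10920 + (-103 - 1*70)*(1 + (-103 - 1*70))) = 33850*(-10920 + (-103 - 70)*(1 + (-103 - 70))) = 33850*(-10920 - 173*(1 - 173)) = 33850*(-10920 - 173*(-172)) = 33850*(-10920 + 29756) = 33850*18836 = 637598600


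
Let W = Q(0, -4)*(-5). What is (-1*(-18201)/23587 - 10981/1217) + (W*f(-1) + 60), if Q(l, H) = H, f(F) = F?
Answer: 911356930/28705379 ≈ 31.749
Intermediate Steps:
W = 20 (W = -4*(-5) = 20)
(-1*(-18201)/23587 - 10981/1217) + (W*f(-1) + 60) = (-1*(-18201)/23587 - 10981/1217) + (20*(-1) + 60) = (18201*(1/23587) - 10981*1/1217) + (-20 + 60) = (18201/23587 - 10981/1217) + 40 = -236858230/28705379 + 40 = 911356930/28705379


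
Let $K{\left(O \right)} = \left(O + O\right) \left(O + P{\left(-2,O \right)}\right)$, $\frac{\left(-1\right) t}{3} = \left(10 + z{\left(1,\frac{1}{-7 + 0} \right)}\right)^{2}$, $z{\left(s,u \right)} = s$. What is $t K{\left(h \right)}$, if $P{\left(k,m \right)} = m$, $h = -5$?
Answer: $-36300$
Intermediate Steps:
$t = -363$ ($t = - 3 \left(10 + 1\right)^{2} = - 3 \cdot 11^{2} = \left(-3\right) 121 = -363$)
$K{\left(O \right)} = 4 O^{2}$ ($K{\left(O \right)} = \left(O + O\right) \left(O + O\right) = 2 O 2 O = 4 O^{2}$)
$t K{\left(h \right)} = - 363 \cdot 4 \left(-5\right)^{2} = - 363 \cdot 4 \cdot 25 = \left(-363\right) 100 = -36300$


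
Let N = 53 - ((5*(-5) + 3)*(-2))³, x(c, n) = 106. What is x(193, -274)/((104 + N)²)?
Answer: 106/7229590729 ≈ 1.4662e-8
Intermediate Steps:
N = -85131 (N = 53 - ((-25 + 3)*(-2))³ = 53 - (-22*(-2))³ = 53 - 1*44³ = 53 - 1*85184 = 53 - 85184 = -85131)
x(193, -274)/((104 + N)²) = 106/((104 - 85131)²) = 106/((-85027)²) = 106/7229590729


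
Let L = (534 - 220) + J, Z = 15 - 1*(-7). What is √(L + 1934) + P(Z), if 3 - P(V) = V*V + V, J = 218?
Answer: -503 + 3*√274 ≈ -453.34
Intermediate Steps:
Z = 22 (Z = 15 + 7 = 22)
P(V) = 3 - V - V² (P(V) = 3 - (V*V + V) = 3 - (V² + V) = 3 - (V + V²) = 3 + (-V - V²) = 3 - V - V²)
L = 532 (L = (534 - 220) + 218 = 314 + 218 = 532)
√(L + 1934) + P(Z) = √(532 + 1934) + (3 - 1*22 - 1*22²) = √2466 + (3 - 22 - 1*484) = 3*√274 + (3 - 22 - 484) = 3*√274 - 503 = -503 + 3*√274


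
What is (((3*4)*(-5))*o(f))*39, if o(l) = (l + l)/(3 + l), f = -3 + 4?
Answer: -1170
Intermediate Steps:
f = 1
o(l) = 2*l/(3 + l) (o(l) = (2*l)/(3 + l) = 2*l/(3 + l))
(((3*4)*(-5))*o(f))*39 = (((3*4)*(-5))*(2*1/(3 + 1)))*39 = ((12*(-5))*(2*1/4))*39 = -120/4*39 = -60*½*39 = -30*39 = -1170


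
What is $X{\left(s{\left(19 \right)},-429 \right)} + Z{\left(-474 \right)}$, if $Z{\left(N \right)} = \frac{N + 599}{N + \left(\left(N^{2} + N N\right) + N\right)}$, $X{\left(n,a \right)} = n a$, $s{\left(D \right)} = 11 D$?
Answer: $- \frac{40204350919}{448404} \approx -89661.0$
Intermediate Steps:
$X{\left(n,a \right)} = a n$
$Z{\left(N \right)} = \frac{599 + N}{2 N + 2 N^{2}}$ ($Z{\left(N \right)} = \frac{599 + N}{N + \left(\left(N^{2} + N^{2}\right) + N\right)} = \frac{599 + N}{N + \left(2 N^{2} + N\right)} = \frac{599 + N}{N + \left(N + 2 N^{2}\right)} = \frac{599 + N}{2 N + 2 N^{2}}$)
$X{\left(s{\left(19 \right)},-429 \right)} + Z{\left(-474 \right)} = - 429 \cdot 11 \cdot 19 + \frac{599 - 474}{2 \left(-474\right) \left(1 - 474\right)} = \left(-429\right) 209 + \frac{1}{2} \left(- \frac{1}{474}\right) \frac{1}{-473} \cdot 125 = -89661 + \frac{1}{2} \left(- \frac{1}{474}\right) \left(- \frac{1}{473}\right) 125 = -89661 + \frac{125}{448404} = - \frac{40204350919}{448404}$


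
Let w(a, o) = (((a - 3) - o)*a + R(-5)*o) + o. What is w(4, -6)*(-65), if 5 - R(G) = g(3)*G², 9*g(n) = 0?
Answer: 520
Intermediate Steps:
g(n) = 0 (g(n) = (⅑)*0 = 0)
R(G) = 5 (R(G) = 5 - 0*G² = 5 - 1*0 = 5 + 0 = 5)
w(a, o) = 6*o + a*(-3 + a - o) (w(a, o) = (((a - 3) - o)*a + 5*o) + o = (((-3 + a) - o)*a + 5*o) + o = ((-3 + a - o)*a + 5*o) + o = (a*(-3 + a - o) + 5*o) + o = (5*o + a*(-3 + a - o)) + o = 6*o + a*(-3 + a - o))
w(4, -6)*(-65) = (4² - 3*4 + 6*(-6) - 1*4*(-6))*(-65) = (16 - 12 - 36 + 24)*(-65) = -8*(-65) = 520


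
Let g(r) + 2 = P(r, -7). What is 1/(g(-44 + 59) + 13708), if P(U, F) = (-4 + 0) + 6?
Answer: 1/13708 ≈ 7.2950e-5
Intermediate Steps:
P(U, F) = 2 (P(U, F) = -4 + 6 = 2)
g(r) = 0 (g(r) = -2 + 2 = 0)
1/(g(-44 + 59) + 13708) = 1/(0 + 13708) = 1/13708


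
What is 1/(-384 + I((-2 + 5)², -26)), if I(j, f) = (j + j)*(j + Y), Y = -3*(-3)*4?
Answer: 1/426 ≈ 0.0023474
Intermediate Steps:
Y = 36 (Y = 9*4 = 36)
I(j, f) = 2*j*(36 + j) (I(j, f) = (j + j)*(j + 36) = (2*j)*(36 + j) = 2*j*(36 + j))
1/(-384 + I((-2 + 5)², -26)) = 1/(-384 + 2*(-2 + 5)²*(36 + (-2 + 5)²)) = 1/(-384 + 2*3²*(36 + 3²)) = 1/(-384 + 2*9*(36 + 9)) = 1/(-384 + 2*9*45) = 1/(-384 + 810) = 1/426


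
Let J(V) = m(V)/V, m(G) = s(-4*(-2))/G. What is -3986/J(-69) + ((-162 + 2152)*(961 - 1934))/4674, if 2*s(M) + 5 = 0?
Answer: 88695274529/11685 ≈ 7.5905e+6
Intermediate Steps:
s(M) = -5/2 (s(M) = -5/2 + (½)*0 = -5/2 + 0 = -5/2)
m(G) = -5/(2*G)
J(V) = -5/(2*V²) (J(V) = (-5/(2*V))/V = -5/(2*V²))
-3986/J(-69) + ((-162 + 2152)*(961 - 1934))/4674 = -3986/((-5/2/(-69)²)) + ((-162 + 2152)*(961 - 1934))/4674 = -3986/((-5/2*1/4761)) + (1990*(-973))*(1/4674) = -3986/(-5/9522) - 1936270*1/4674 = -3986*(-9522/5) - 968135/2337 = 37954692/5 - 968135/2337 = 88695274529/11685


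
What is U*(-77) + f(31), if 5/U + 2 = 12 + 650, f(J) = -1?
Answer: -19/12 ≈ -1.5833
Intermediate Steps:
U = 1/132 (U = 5/(-2 + (12 + 650)) = 5/(-2 + 662) = 5/660 = 5*(1/660) = 1/132 ≈ 0.0075758)
U*(-77) + f(31) = (1/132)*(-77) - 1 = -7/12 - 1 = -19/12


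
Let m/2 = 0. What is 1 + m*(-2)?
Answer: 1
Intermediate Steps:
m = 0 (m = 2*0 = 0)
1 + m*(-2) = 1 + 0*(-2) = 1 + 0 = 1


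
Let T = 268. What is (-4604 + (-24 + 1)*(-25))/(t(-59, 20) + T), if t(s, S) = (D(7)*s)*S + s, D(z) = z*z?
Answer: 4029/57611 ≈ 0.069935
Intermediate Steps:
D(z) = z²
t(s, S) = s + 49*S*s (t(s, S) = (7²*s)*S + s = (49*s)*S + s = 49*S*s + s = s + 49*S*s)
(-4604 + (-24 + 1)*(-25))/(t(-59, 20) + T) = (-4604 + (-24 + 1)*(-25))/(-59*(1 + 49*20) + 268) = (-4604 - 23*(-25))/(-59*(1 + 980) + 268) = (-4604 + 575)/(-59*981 + 268) = -4029/(-57879 + 268) = -4029/(-57611) = -4029*(-1/57611) = 4029/57611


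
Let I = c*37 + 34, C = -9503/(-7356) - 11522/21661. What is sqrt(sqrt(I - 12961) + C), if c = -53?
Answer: sqrt(4823515434262929 + 12694349472857928*I*sqrt(3722))/79669158 ≈ 7.8351 + 7.7865*I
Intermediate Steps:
C = 121088651/159338316 (C = -9503*(-1/7356) - 11522*1/21661 = 9503/7356 - 11522/21661 = 121088651/159338316 ≈ 0.75995)
I = -1927 (I = -53*37 + 34 = -1961 + 34 = -1927)
sqrt(sqrt(I - 12961) + C) = sqrt(sqrt(-1927 - 12961) + 121088651/159338316) = sqrt(sqrt(-14888) + 121088651/159338316) = sqrt(2*I*sqrt(3722) + 121088651/159338316) = sqrt(121088651/159338316 + 2*I*sqrt(3722))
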